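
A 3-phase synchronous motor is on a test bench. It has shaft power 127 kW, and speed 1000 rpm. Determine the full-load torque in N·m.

1210 N·m

ω = 2π × 1000/60 = 104.7 rad/s
τ = P/ω = 127000/104.7 = 1210 N·m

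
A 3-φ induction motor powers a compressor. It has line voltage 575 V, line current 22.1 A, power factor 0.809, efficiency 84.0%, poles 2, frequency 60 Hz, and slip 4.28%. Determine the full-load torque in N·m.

41.4 N·m

P_in = √3·V·I·cosφ = 1.732 × 575 × 22.1 × 0.809 = 17806 W
P_out = η·P_in = 0.84 × 17806 = 14957 W
n_s = 120×60/2 = 3600 rpm; n = 3600×(1−0.0428) = 3446 rpm
ω = 2π×3446/60 = 360.9 rad/s
τ = P_out/ω = 14957/360.9 = 41.4 N·m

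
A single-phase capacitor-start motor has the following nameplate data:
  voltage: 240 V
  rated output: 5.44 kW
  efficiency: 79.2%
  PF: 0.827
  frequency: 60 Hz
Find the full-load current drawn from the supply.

P_out = 5.44 kW = 5440 W
P_in = P_out / η = 5440 / 0.792 = 6869 W
I = P_in / (V·cosφ) = 6869 / (240 × 0.827) = 34.6 A

34.6 A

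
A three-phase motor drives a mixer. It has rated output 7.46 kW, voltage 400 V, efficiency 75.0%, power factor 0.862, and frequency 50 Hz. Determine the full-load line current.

16.7 A

P_out = 7.46 kW = 7460 W
P_in = P_out / η = 7460 / 0.750 = 9947 W
I_L = P_in / (√3·V_L·cosφ) = 9947 / (1.732 × 400 × 0.862) = 16.7 A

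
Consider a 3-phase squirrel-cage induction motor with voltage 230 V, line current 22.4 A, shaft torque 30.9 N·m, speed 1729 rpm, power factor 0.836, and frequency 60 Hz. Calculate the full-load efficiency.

ω = 2π × 1729/60 = 181.1 rad/s; P_out = τω = 30.9 × 181.1 = 5596 W
P_in = √3·V_L·I_L·cosφ = 1.732 × 230 × 22.4 × 0.836 = 7460 W
η = P_out / P_in = 5596 / 7460 = 0.750 = 75.0%

75.0 %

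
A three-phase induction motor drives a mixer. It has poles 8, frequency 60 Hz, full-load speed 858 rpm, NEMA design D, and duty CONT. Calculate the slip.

n_s = 120f/p = 120×60/8 = 900 rpm
s = (n_s − n)/n_s = (900 − 858)/900 = 0.0467

4.67 %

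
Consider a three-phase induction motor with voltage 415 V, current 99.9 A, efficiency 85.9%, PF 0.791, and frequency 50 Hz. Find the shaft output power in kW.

P_in = √3·V·I·cosφ = 1.732 × 415 × 99.9 × 0.791 = 56799 W
P_out = η·P_in = 0.859 × 56799 = 48790 W

48.8 kW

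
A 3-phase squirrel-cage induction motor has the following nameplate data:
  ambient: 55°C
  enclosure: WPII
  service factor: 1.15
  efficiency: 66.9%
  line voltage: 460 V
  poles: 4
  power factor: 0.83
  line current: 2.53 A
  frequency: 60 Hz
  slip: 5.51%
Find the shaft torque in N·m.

P_in = √3·V·I·cosφ = 1.732 × 460 × 2.53 × 0.83 = 1673 W
P_out = η·P_in = 0.669 × 1673 = 1119 W
n_s = 120×60/4 = 1800 rpm; n = 1800×(1−0.0551) = 1701 rpm
ω = 2π×1701/60 = 178.1 rad/s
τ = P_out/ω = 1119/178.1 = 6.28 N·m

6.28 N·m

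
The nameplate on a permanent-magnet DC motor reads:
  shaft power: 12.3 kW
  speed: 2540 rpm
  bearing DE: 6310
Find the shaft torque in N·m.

ω = 2π × 2540/60 = 266 rad/s
τ = P/ω = 12300/266 = 46.2 N·m

46.2 N·m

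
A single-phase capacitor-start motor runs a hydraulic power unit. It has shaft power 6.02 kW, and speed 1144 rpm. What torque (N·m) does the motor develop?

ω = 2π × 1144/60 = 119.8 rad/s
τ = P/ω = 6020/119.8 = 50.3 N·m

50.3 N·m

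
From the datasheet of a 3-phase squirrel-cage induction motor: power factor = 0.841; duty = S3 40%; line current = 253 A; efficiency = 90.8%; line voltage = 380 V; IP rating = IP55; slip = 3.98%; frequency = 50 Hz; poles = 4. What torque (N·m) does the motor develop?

843 N·m

P_in = √3·V·I·cosφ = 1.732 × 380 × 253 × 0.841 = 140039 W
P_out = η·P_in = 0.908 × 140039 = 127155 W
n_s = 120×50/4 = 1500 rpm; n = 1500×(1−0.0398) = 1440 rpm
ω = 2π×1440/60 = 150.8 rad/s
τ = P_out/ω = 127155/150.8 = 843 N·m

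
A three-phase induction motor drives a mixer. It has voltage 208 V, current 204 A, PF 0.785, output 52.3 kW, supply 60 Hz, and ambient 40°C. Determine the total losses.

P_in = √3·V·I·cosφ = 1.732×208×204×0.785 = 57691 W
P_out = 52300 W
Losses = P_in − P_out = 57691 − 52300 = 5391 W

5.39 kW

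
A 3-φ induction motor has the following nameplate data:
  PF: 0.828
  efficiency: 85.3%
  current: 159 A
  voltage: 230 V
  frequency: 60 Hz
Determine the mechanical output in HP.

P_in = √3·V·I·cosφ = 1.732 × 230 × 159 × 0.828 = 52445 W
P_out = η·P_in = 0.853 × 52445 = 44736 W
= 44736/746 = 60 HP

60 HP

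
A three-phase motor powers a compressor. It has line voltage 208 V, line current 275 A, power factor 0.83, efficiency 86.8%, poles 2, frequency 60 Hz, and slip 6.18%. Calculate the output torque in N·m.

202 N·m

P_in = √3·V·I·cosφ = 1.732 × 208 × 275 × 0.83 = 82228 W
P_out = η·P_in = 0.868 × 82228 = 71374 W
n_s = 120×60/2 = 3600 rpm; n = 3600×(1−0.0618) = 3378 rpm
ω = 2π×3378/60 = 353.7 rad/s
τ = P_out/ω = 71374/353.7 = 202 N·m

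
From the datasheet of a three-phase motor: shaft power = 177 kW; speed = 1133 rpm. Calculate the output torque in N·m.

1490 N·m

ω = 2π × 1133/60 = 118.6 rad/s
τ = P/ω = 177000/118.6 = 1490 N·m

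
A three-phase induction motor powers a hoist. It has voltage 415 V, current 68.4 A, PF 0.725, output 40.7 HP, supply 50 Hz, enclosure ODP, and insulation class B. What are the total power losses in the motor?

P_in = √3·V·I·cosφ = 1.732×415×68.4×0.725 = 35644 W
P_out = 40.7×746 = 30362 W
Losses = P_in − P_out = 35644 − 30362 = 5282 W

5.28 kW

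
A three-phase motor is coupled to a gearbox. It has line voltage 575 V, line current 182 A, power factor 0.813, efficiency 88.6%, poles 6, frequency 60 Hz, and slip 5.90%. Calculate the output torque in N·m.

P_in = √3·V·I·cosφ = 1.732 × 575 × 182 × 0.813 = 147359 W
P_out = η·P_in = 0.886 × 147359 = 130560 W
n_s = 120×60/6 = 1200 rpm; n = 1200×(1−0.059) = 1129 rpm
ω = 2π×1129/60 = 118.2 rad/s
τ = P_out/ω = 130560/118.2 = 1100 N·m

1100 N·m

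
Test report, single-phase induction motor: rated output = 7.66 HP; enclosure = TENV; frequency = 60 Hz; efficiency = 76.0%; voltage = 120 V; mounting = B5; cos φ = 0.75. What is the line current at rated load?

P_out = 7.66 × 746 = 5714 W
P_in = P_out / η = 5714 / 0.760 = 7518 W
I = P_in / (V·cosφ) = 7518 / (120 × 0.75) = 83.5 A

83.5 A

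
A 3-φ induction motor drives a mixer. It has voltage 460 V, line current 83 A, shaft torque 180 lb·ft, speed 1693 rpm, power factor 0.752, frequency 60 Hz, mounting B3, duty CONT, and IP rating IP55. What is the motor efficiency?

τ = 180 lb·ft × 1.356 = 244.1 N·m
ω = 2π × 1693/60 = 177.3 rad/s; P_out = τω = 244.1 × 177.3 = 43279 W
P_in = √3·V_L·I_L·cosφ = 1.732 × 460 × 83 × 0.752 = 49728 W
η = P_out / P_in = 43279 / 49728 = 0.870 = 87.0%

87.0 %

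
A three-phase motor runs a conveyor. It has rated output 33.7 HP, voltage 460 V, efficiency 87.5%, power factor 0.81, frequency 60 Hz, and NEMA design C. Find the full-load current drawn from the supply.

P_out = 33.7 × 746 = 25140 W
P_in = P_out / η = 25140 / 0.875 = 28731 W
I_L = P_in / (√3·V_L·cosφ) = 28731 / (1.732 × 460 × 0.81) = 44.5 A

44.5 A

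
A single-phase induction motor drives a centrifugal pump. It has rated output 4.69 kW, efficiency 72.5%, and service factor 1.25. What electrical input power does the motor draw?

P_out = 4690 W
P_in = P_out/η = 4690/0.725 = 6469 W = 6.47 kW

6.47 kW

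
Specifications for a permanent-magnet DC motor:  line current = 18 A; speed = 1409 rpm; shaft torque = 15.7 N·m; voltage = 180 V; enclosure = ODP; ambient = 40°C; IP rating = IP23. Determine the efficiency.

71.5 %

ω = 2π × 1409/60 = 147.6 rad/s; P_out = τω = 15.7 × 147.6 = 2317 W
P_in = V·I = 180 × 18 = 3240 W
η = P_out / P_in = 2317 / 3240 = 0.715 = 71.5%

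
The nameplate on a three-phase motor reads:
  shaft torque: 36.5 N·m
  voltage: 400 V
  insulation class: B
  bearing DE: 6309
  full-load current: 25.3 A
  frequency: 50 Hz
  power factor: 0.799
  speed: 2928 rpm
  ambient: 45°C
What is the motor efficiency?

79.9 %

ω = 2π × 2928/60 = 306.6 rad/s; P_out = τω = 36.5 × 306.6 = 11191 W
P_in = √3·V_L·I_L·cosφ = 1.732 × 400 × 25.3 × 0.799 = 14005 W
η = P_out / P_in = 11191 / 14005 = 0.799 = 79.9%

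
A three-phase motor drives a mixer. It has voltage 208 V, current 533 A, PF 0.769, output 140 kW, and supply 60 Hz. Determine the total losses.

7.66 kW

P_in = √3·V·I·cosφ = 1.732×208×533×0.769 = 147661 W
P_out = 140000 W
Losses = P_in − P_out = 147661 − 140000 = 7661 W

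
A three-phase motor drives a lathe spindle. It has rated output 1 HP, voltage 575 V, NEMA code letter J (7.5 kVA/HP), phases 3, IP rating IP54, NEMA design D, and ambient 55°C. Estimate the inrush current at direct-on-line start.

7.53 A

S_LR = 7.5 × 1 = 7.5 kVA
I_LR = S_LR/(√3·V_L) = 7500/(1.732×575) = 7.53 A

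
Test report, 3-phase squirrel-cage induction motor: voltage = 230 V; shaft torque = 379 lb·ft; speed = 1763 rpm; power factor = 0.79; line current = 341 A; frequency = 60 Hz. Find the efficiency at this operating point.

τ = 379 lb·ft × 1.356 = 513.9 N·m
ω = 2π × 1763/60 = 184.6 rad/s; P_out = τω = 513.9 × 184.6 = 94866 W
P_in = √3·V_L·I_L·cosφ = 1.732 × 230 × 341 × 0.79 = 107314 W
η = P_out / P_in = 94866 / 107314 = 0.884 = 88.4%

88.4 %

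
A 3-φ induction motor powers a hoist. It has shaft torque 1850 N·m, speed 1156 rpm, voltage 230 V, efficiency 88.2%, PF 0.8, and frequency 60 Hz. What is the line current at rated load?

797 A

ω = 2π×1156/60 = 121.1 rad/s; P_out = τω = 1850 × 121.1 = 224035 W
P_in = P_out / η = 224035 / 0.882 = 254008 W
I_L = P_in / (√3·V_L·cosφ) = 254008 / (1.732 × 230 × 0.8) = 797 A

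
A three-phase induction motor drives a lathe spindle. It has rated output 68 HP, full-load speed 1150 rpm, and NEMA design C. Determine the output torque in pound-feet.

P_out = 68 × 746 = 50728 W
ω = 2π × 1150/60 = 120.4 rad/s
τ = P_out/ω = 50728/120.4 = 421.3 N·m
In lb·ft: 421.3/1.356 = 311 lb·ft

311 lb·ft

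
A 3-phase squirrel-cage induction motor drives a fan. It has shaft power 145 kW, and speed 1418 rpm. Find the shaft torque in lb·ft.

ω = 2π × 1418/60 = 148.5 rad/s
τ = P/ω = 145000/148.5 = 976.4 N·m
In lb·ft: 976.4/1.356 = 720 lb·ft

720 lb·ft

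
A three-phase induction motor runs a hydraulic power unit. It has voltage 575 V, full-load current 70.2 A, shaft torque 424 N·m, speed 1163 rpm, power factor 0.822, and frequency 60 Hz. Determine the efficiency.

ω = 2π × 1163/60 = 121.8 rad/s; P_out = τω = 424 × 121.8 = 51643 W
P_in = √3·V_L·I_L·cosφ = 1.732 × 575 × 70.2 × 0.822 = 57468 W
η = P_out / P_in = 51643 / 57468 = 0.899 = 89.9%

89.9 %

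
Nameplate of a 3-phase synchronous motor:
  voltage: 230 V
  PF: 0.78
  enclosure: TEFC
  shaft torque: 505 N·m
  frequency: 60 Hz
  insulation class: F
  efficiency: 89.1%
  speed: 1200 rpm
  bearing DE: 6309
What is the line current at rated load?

ω = 2π×1200/60 = 125.7 rad/s; P_out = τω = 505 × 125.7 = 63479 W
P_in = P_out / η = 63479 / 0.891 = 71245 W
I_L = P_in / (√3·V_L·cosφ) = 71245 / (1.732 × 230 × 0.78) = 229 A

229 A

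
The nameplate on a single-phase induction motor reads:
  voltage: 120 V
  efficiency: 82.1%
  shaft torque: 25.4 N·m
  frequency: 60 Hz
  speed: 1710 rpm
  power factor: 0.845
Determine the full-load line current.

ω = 2π×1710/60 = 179.1 rad/s; P_out = τω = 25.4 × 179.1 = 4549 W
P_in = P_out / η = 4549 / 0.821 = 5541 W
I = P_in / (V·cosφ) = 5541 / (120 × 0.845) = 54.6 A

54.6 A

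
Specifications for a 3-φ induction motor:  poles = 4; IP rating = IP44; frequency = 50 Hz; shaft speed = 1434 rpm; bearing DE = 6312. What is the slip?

n_s = 120f/p = 120×50/4 = 1500 rpm
s = (n_s − n)/n_s = (1500 − 1434)/1500 = 0.0440

4.40 %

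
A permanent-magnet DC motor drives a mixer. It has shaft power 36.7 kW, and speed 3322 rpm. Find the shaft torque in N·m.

ω = 2π × 3322/60 = 347.9 rad/s
τ = P/ω = 36700/347.9 = 105 N·m

105 N·m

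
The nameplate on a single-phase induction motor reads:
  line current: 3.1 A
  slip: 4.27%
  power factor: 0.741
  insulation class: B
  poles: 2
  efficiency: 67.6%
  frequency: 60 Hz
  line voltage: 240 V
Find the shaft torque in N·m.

1.03 N·m

P_in = V·I·cosφ = 240 × 3.1 × 0.741 = 551 W
P_out = η·P_in = 0.676 × 551 = 372 W
n_s = 120×60/2 = 3600 rpm; n = 3600×(1−0.0427) = 3446 rpm
ω = 2π×3446/60 = 360.9 rad/s
τ = P_out/ω = 372/360.9 = 1.03 N·m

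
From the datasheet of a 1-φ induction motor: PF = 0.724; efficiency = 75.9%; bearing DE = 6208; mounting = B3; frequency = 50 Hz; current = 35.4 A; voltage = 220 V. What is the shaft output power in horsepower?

5.74 HP

P_in = V·I·cosφ = 220 × 35.4 × 0.724 = 5639 W
P_out = η·P_in = 0.759 × 5639 = 4280 W
= 4280/746 = 5.74 HP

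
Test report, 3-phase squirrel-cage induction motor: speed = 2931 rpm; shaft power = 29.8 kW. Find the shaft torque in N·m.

ω = 2π × 2931/60 = 306.9 rad/s
τ = P/ω = 29800/306.9 = 97.1 N·m

97.1 N·m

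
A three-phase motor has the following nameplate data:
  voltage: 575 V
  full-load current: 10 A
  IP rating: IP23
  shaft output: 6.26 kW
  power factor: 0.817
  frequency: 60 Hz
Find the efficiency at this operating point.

P_out = 6.26 kW = 6260 W
P_in = √3·V_L·I_L·cosφ = 1.732 × 575 × 10 × 0.817 = 8137 W
η = P_out / P_in = 6260 / 8137 = 0.769 = 76.9%

76.9 %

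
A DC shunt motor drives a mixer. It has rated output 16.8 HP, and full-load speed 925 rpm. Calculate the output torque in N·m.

P_out = 16.8 × 746 = 12533 W
ω = 2π × 925/60 = 96.87 rad/s
τ = P_out/ω = 12533/96.87 = 129 N·m

129 N·m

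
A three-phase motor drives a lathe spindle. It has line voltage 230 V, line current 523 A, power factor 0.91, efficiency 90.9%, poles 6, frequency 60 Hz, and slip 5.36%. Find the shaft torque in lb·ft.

1070 lb·ft

P_in = √3·V·I·cosφ = 1.732 × 230 × 523 × 0.91 = 189591 W
P_out = η·P_in = 0.909 × 189591 = 172338 W
n_s = 120×60/6 = 1200 rpm; n = 1200×(1−0.0536) = 1136 rpm
ω = 2π×1136/60 = 119 rad/s
τ = P_out/ω = 172338/119 = 1448 N·m
In lb·ft: 1448/1.356 = 1070 lb·ft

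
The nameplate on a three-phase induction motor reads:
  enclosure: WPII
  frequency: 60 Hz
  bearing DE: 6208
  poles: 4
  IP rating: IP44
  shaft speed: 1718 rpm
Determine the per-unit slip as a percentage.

4.6 %

n_s = 120f/p = 120×60/4 = 1800 rpm
s = (n_s − n)/n_s = (1800 − 1718)/1800 = 0.0456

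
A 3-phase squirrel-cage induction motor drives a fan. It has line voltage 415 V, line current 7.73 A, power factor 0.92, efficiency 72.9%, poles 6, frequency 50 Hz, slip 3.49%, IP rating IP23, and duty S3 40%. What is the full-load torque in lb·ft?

27.2 lb·ft

P_in = √3·V·I·cosφ = 1.732 × 415 × 7.73 × 0.92 = 5112 W
P_out = η·P_in = 0.729 × 5112 = 3727 W
n_s = 120×50/6 = 1000 rpm; n = 1000×(1−0.0349) = 965 rpm
ω = 2π×965/60 = 101.1 rad/s
τ = P_out/ω = 3727/101.1 = 36.86 N·m
In lb·ft: 36.86/1.356 = 27.2 lb·ft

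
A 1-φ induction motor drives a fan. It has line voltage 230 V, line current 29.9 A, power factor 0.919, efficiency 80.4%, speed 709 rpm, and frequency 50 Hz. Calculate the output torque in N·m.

P_in = V·I·cosφ = 230 × 29.9 × 0.919 = 6320 W
P_out = η·P_in = 0.804 × 6320 = 5081 W
n = 709 rpm
ω = 2π×709/60 = 74.25 rad/s
τ = P_out/ω = 5081/74.25 = 68.4 N·m

68.4 N·m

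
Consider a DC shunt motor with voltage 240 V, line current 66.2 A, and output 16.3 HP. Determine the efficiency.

76.5 %

P_out = 16.3 × 746 = 12160 W
P_in = V·I = 240 × 66.2 = 15888 W
η = P_out / P_in = 12160 / 15888 = 0.765 = 76.5%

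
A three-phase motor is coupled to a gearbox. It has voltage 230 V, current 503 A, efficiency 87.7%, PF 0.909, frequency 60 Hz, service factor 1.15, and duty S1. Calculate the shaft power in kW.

160 kW

P_in = √3·V·I·cosφ = 1.732 × 230 × 503 × 0.909 = 182141 W
P_out = η·P_in = 0.877 × 182141 = 159738 W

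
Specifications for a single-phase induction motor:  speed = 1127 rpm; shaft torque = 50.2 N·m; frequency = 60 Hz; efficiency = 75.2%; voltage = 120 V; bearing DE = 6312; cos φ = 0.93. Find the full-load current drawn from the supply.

ω = 2π×1127/60 = 118 rad/s; P_out = τω = 50.2 × 118 = 5924 W
P_in = P_out / η = 5924 / 0.752 = 7878 W
I = P_in / (V·cosφ) = 7878 / (120 × 0.93) = 70.6 A

70.6 A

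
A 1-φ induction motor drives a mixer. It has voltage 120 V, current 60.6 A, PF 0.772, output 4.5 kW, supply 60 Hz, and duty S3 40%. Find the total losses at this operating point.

1.11 kW

P_in = V·I·cosφ = 120×60.6×0.772 = 5614 W
P_out = 4500 W
Losses = P_in − P_out = 5614 − 4500 = 1114 W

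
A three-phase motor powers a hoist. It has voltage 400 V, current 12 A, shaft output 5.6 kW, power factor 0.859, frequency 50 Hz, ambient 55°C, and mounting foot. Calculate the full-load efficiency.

78.4 %

P_out = 5.6 kW = 5600 W
P_in = √3·V_L·I_L·cosφ = 1.732 × 400 × 12 × 0.859 = 7141 W
η = P_out / P_in = 5600 / 7141 = 0.784 = 78.4%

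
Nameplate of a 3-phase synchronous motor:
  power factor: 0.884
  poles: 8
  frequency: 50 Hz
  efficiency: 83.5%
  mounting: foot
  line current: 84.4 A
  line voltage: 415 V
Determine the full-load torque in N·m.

570 N·m

P_in = √3·V·I·cosφ = 1.732 × 415 × 84.4 × 0.884 = 53628 W
P_out = η·P_in = 0.835 × 53628 = 44779 W
n = n_s = 120×50/8 = 750 rpm (synchronous)
ω = 2π×750/60 = 78.54 rad/s
τ = P_out/ω = 44779/78.54 = 570 N·m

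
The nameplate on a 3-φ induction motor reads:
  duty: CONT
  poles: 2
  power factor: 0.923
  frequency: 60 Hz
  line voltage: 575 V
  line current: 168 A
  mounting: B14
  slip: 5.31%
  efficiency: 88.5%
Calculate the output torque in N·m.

P_in = √3·V·I·cosφ = 1.732 × 575 × 168 × 0.923 = 154428 W
P_out = η·P_in = 0.885 × 154428 = 136669 W
n_s = 120×60/2 = 3600 rpm; n = 3600×(1−0.0531) = 3409 rpm
ω = 2π×3409/60 = 357 rad/s
τ = P_out/ω = 136669/357 = 383 N·m

383 N·m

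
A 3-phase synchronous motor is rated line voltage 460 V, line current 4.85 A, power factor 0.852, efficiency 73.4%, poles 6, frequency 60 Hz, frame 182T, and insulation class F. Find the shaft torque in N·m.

19.2 N·m

P_in = √3·V·I·cosφ = 1.732 × 460 × 4.85 × 0.852 = 3292 W
P_out = η·P_in = 0.734 × 3292 = 2416 W
n = n_s = 120×60/6 = 1200 rpm (synchronous)
ω = 2π×1200/60 = 125.7 rad/s
τ = P_out/ω = 2416/125.7 = 19.2 N·m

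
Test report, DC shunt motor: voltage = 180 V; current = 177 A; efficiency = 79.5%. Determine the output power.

P_in = V·I = 180 × 177 = 31860 W
P_out = η·P_in = 0.795 × 31860 = 25329 W

25.3 kW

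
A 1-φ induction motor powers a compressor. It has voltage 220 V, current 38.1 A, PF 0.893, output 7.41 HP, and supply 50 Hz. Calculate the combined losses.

1960 W

P_in = V·I·cosφ = 220×38.1×0.893 = 7485 W
P_out = 7.41×746 = 5528 W
Losses = P_in − P_out = 7485 − 5528 = 1957 W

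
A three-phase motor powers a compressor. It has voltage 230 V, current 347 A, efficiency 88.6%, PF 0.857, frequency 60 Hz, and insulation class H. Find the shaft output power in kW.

P_in = √3·V·I·cosφ = 1.732 × 230 × 347 × 0.857 = 118464 W
P_out = η·P_in = 0.886 × 118464 = 104959 W

105 kW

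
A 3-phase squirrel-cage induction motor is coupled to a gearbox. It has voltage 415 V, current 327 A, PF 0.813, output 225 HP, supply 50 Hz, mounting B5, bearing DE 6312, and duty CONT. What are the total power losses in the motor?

P_in = √3·V·I·cosφ = 1.732×415×327×0.813 = 191088 W
P_out = 225×746 = 167850 W
Losses = P_in − P_out = 191088 − 167850 = 23238 W

23200 W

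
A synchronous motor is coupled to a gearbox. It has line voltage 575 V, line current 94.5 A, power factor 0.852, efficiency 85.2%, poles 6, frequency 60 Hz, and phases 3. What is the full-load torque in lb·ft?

401 lb·ft

P_in = √3·V·I·cosφ = 1.732 × 575 × 94.5 × 0.852 = 80184 W
P_out = η·P_in = 0.852 × 80184 = 68317 W
n = n_s = 120×60/6 = 1200 rpm (synchronous)
ω = 2π×1200/60 = 125.7 rad/s
τ = P_out/ω = 68317/125.7 = 543.5 N·m
In lb·ft: 543.5/1.356 = 401 lb·ft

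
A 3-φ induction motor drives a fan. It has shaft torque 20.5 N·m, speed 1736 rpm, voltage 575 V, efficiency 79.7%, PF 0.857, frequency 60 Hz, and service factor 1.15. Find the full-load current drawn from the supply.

ω = 2π×1736/60 = 181.8 rad/s; P_out = τω = 20.5 × 181.8 = 3727 W
P_in = P_out / η = 3727 / 0.797 = 4676 W
I_L = P_in / (√3·V_L·cosφ) = 4676 / (1.732 × 575 × 0.857) = 5.48 A

5.48 A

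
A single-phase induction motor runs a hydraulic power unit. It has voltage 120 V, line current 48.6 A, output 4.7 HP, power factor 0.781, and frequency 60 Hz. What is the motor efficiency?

77.0 %

P_out = 4.7 × 746 = 3506 W
P_in = V·I·cosφ = 120 × 48.6 × 0.781 = 4555 W
η = P_out / P_in = 3506 / 4555 = 0.770 = 77.0%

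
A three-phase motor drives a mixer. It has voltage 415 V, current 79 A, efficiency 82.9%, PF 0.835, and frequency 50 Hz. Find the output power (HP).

P_in = √3·V·I·cosφ = 1.732 × 415 × 79 × 0.835 = 47414 W
P_out = η·P_in = 0.829 × 47414 = 39306 W
= 39306/746 = 52.7 HP

52.7 HP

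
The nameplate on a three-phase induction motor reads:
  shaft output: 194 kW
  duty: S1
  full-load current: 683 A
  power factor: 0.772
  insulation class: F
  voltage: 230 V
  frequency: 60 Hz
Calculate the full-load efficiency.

92.4 %

P_out = 194 kW = 194000 W
P_in = √3·V_L·I_L·cosφ = 1.732 × 230 × 683 × 0.772 = 210046 W
η = P_out / P_in = 194000 / 210046 = 0.924 = 92.4%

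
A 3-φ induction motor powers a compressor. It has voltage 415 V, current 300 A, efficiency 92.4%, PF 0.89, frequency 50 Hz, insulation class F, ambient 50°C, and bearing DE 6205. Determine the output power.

177 kW

P_in = √3·V·I·cosφ = 1.732 × 415 × 300 × 0.89 = 191914 W
P_out = η·P_in = 0.924 × 191914 = 177329 W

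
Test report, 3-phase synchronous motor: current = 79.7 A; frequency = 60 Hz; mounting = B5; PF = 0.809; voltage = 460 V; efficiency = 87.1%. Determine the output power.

P_in = √3·V·I·cosφ = 1.732 × 460 × 79.7 × 0.809 = 51370 W
P_out = η·P_in = 0.871 × 51370 = 44743 W

44.7 kW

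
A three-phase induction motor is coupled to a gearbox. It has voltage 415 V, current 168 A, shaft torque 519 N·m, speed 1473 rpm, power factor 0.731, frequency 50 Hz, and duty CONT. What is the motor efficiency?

ω = 2π × 1473/60 = 154.3 rad/s; P_out = τω = 519 × 154.3 = 80082 W
P_in = √3·V_L·I_L·cosφ = 1.732 × 415 × 168 × 0.731 = 88272 W
η = P_out / P_in = 80082 / 88272 = 0.907 = 90.7%

90.7 %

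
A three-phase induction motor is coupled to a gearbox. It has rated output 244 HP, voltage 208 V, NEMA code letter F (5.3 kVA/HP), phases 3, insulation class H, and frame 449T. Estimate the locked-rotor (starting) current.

3590 A

S_LR = 5.3 × 244 = 1293.2 kVA
I_LR = S_LR/(√3·V_L) = 1293200/(1.732×208) = 3590 A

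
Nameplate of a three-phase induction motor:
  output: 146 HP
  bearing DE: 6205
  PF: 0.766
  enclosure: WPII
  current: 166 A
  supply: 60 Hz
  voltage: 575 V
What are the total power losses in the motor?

P_in = √3·V·I·cosφ = 1.732×575×166×0.766 = 126635 W
P_out = 146×746 = 108916 W
Losses = P_in − P_out = 126635 − 108916 = 17719 W

17700 W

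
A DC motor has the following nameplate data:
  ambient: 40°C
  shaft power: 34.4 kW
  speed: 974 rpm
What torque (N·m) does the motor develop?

337 N·m

ω = 2π × 974/60 = 102 rad/s
τ = P/ω = 34400/102 = 337 N·m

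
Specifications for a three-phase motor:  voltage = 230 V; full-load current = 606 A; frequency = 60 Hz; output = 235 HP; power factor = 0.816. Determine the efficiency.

89.0 %

P_out = 235 × 746 = 175310 W
P_in = √3·V_L·I_L·cosφ = 1.732 × 230 × 606 × 0.816 = 196987 W
η = P_out / P_in = 175310 / 196987 = 0.890 = 89.0%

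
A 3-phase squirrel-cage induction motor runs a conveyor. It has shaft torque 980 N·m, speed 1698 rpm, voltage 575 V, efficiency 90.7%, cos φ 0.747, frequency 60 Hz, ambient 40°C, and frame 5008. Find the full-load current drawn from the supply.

258 A

ω = 2π×1698/60 = 177.8 rad/s; P_out = τω = 980 × 177.8 = 174244 W
P_in = P_out / η = 174244 / 0.907 = 192110 W
I_L = P_in / (√3·V_L·cosφ) = 192110 / (1.732 × 575 × 0.747) = 258 A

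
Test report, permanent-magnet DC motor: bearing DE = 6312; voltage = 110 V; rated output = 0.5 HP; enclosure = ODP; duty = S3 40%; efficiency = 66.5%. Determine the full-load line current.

P_out = 0.5 × 746 = 373 W
P_in = P_out / η = 373 / 0.665 = 561 W
I = P_in / V = 561 / 110 = 5.1 A

5.1 A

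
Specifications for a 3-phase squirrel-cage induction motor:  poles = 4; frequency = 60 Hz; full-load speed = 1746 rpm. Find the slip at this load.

n_s = 120f/p = 120×60/4 = 1800 rpm
s = (n_s − n)/n_s = (1800 − 1746)/1800 = 0.0300

3.00 %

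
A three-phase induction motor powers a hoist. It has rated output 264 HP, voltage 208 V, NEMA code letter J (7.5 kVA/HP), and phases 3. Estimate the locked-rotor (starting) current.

S_LR = 7.5 × 264 = 1980 kVA
I_LR = S_LR/(√3·V_L) = 1980000/(1.732×208) = 5500 A

5500 A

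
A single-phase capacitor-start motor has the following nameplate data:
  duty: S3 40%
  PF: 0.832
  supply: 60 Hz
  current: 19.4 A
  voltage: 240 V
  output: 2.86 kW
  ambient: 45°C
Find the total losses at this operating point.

1010 W

P_in = V·I·cosφ = 240×19.4×0.832 = 3874 W
P_out = 2860 W
Losses = P_in − P_out = 3874 − 2860 = 1014 W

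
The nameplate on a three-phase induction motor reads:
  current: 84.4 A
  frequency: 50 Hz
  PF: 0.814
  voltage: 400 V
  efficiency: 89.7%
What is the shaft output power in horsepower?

57.2 HP

P_in = √3·V·I·cosφ = 1.732 × 400 × 84.4 × 0.814 = 47596 W
P_out = η·P_in = 0.897 × 47596 = 42694 W
= 42694/746 = 57.2 HP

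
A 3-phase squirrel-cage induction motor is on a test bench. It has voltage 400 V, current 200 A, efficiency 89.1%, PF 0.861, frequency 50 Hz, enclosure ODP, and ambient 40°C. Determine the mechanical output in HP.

142 HP

P_in = √3·V·I·cosφ = 1.732 × 400 × 200 × 0.861 = 119300 W
P_out = η·P_in = 0.891 × 119300 = 106296 W
= 106296/746 = 142 HP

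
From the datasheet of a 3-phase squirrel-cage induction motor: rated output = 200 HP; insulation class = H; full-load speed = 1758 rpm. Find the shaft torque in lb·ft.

598 lb·ft

P_out = 200 × 746 = 149200 W
ω = 2π × 1758/60 = 184.1 rad/s
τ = P_out/ω = 149200/184.1 = 810.4 N·m
In lb·ft: 810.4/1.356 = 598 lb·ft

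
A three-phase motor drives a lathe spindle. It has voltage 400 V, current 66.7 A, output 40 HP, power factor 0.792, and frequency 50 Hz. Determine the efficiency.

P_out = 40 × 746 = 29840 W
P_in = √3·V_L·I_L·cosφ = 1.732 × 400 × 66.7 × 0.792 = 36598 W
η = P_out / P_in = 29840 / 36598 = 0.815 = 81.5%

81.5 %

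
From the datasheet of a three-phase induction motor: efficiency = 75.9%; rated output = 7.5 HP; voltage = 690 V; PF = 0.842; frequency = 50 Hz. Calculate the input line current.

7.33 A

P_out = 7.5 × 746 = 5595 W
P_in = P_out / η = 5595 / 0.759 = 7372 W
I_L = P_in / (√3·V_L·cosφ) = 7372 / (1.732 × 690 × 0.842) = 7.33 A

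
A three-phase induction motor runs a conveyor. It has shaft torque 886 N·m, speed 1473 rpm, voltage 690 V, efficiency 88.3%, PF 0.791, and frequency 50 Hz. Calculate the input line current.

164 A

ω = 2π×1473/60 = 154.3 rad/s; P_out = τω = 886 × 154.3 = 136710 W
P_in = P_out / η = 136710 / 0.883 = 154824 W
I_L = P_in / (√3·V_L·cosφ) = 154824 / (1.732 × 690 × 0.791) = 164 A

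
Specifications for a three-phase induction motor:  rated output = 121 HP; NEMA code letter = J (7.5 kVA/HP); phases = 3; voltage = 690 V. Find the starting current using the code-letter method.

759 A

S_LR = 7.5 × 121 = 907.5 kVA
I_LR = S_LR/(√3·V_L) = 907500/(1.732×690) = 759 A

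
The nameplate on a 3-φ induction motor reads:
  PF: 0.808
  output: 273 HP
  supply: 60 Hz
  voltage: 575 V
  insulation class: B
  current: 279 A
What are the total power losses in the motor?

P_in = √3·V·I·cosφ = 1.732×575×279×0.808 = 224508 W
P_out = 273×746 = 203658 W
Losses = P_in − P_out = 224508 − 203658 = 20850 W

20900 W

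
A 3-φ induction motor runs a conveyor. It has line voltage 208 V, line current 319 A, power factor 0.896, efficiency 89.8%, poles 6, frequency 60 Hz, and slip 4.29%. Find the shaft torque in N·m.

769 N·m

P_in = √3·V·I·cosφ = 1.732 × 208 × 319 × 0.896 = 102970 W
P_out = η·P_in = 0.898 × 102970 = 92467 W
n_s = 120×60/6 = 1200 rpm; n = 1200×(1−0.0429) = 1149 rpm
ω = 2π×1149/60 = 120.3 rad/s
τ = P_out/ω = 92467/120.3 = 769 N·m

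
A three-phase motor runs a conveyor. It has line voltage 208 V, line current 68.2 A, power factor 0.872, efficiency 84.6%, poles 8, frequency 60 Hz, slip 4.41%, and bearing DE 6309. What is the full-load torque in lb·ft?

P_in = √3·V·I·cosφ = 1.732 × 208 × 68.2 × 0.872 = 21425 W
P_out = η·P_in = 0.846 × 21425 = 18126 W
n_s = 120×60/8 = 900 rpm; n = 900×(1−0.0441) = 860 rpm
ω = 2π×860/60 = 90.06 rad/s
τ = P_out/ω = 18126/90.06 = 201.3 N·m
In lb·ft: 201.3/1.356 = 148 lb·ft

148 lb·ft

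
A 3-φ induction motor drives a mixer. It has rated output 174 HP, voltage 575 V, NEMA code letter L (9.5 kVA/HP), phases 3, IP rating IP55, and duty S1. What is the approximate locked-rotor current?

S_LR = 9.5 × 174 = 1653 kVA
I_LR = S_LR/(√3·V_L) = 1653000/(1.732×575) = 1660 A

1660 A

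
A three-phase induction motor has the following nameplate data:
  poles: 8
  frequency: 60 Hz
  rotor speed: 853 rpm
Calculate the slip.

n_s = 120f/p = 120×60/8 = 900 rpm
s = (n_s − n)/n_s = (900 − 853)/900 = 0.0522

5.2 %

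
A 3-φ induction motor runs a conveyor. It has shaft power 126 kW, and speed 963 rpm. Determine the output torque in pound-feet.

922 lb·ft

ω = 2π × 963/60 = 100.8 rad/s
τ = P/ω = 126000/100.8 = 1250 N·m
In lb·ft: 1250/1.356 = 922 lb·ft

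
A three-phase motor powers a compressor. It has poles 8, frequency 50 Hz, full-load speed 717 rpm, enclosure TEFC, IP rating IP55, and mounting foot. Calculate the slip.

4.40 %

n_s = 120f/p = 120×50/8 = 750 rpm
s = (n_s − n)/n_s = (750 − 717)/750 = 0.0440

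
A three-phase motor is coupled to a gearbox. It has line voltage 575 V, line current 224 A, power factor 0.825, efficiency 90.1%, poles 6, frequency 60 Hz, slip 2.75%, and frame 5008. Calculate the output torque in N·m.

1360 N·m

P_in = √3·V·I·cosφ = 1.732 × 575 × 224 × 0.825 = 184042 W
P_out = η·P_in = 0.901 × 184042 = 165822 W
n_s = 120×60/6 = 1200 rpm; n = 1200×(1−0.0275) = 1167 rpm
ω = 2π×1167/60 = 122.2 rad/s
τ = P_out/ω = 165822/122.2 = 1360 N·m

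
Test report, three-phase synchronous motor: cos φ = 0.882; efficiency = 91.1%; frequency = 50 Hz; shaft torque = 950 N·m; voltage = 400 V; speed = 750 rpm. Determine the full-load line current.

ω = 2π×750/60 = 78.54 rad/s; P_out = τω = 950 × 78.54 = 74613 W
P_in = P_out / η = 74613 / 0.911 = 81902 W
I_L = P_in / (√3·V_L·cosφ) = 81902 / (1.732 × 400 × 0.882) = 134 A

134 A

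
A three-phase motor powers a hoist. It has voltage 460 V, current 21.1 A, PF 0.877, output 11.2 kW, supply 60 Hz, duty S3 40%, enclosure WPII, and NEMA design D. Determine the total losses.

3.54 kW

P_in = √3·V·I·cosφ = 1.732×460×21.1×0.877 = 14743 W
P_out = 11200 W
Losses = P_in − P_out = 14743 − 11200 = 3543 W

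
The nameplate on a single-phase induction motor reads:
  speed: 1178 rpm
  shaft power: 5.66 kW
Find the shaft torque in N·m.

45.9 N·m

ω = 2π × 1178/60 = 123.4 rad/s
τ = P/ω = 5660/123.4 = 45.9 N·m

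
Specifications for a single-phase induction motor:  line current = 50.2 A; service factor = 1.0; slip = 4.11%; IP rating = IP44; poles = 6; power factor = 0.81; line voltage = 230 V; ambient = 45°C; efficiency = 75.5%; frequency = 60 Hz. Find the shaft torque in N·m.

58.6 N·m

P_in = V·I·cosφ = 230 × 50.2 × 0.81 = 9352 W
P_out = η·P_in = 0.755 × 9352 = 7061 W
n_s = 120×60/6 = 1200 rpm; n = 1200×(1−0.0411) = 1151 rpm
ω = 2π×1151/60 = 120.5 rad/s
τ = P_out/ω = 7061/120.5 = 58.6 N·m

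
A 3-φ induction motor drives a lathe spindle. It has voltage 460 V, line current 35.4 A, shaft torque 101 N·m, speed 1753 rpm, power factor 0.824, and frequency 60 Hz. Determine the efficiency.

79.8 %

ω = 2π × 1753/60 = 183.6 rad/s; P_out = τω = 101 × 183.6 = 18544 W
P_in = √3·V_L·I_L·cosφ = 1.732 × 460 × 35.4 × 0.824 = 23240 W
η = P_out / P_in = 18544 / 23240 = 0.798 = 79.8%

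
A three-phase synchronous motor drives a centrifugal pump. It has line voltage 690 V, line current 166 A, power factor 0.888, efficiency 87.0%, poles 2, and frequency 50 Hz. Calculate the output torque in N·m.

P_in = √3·V·I·cosφ = 1.732 × 690 × 166 × 0.888 = 176164 W
P_out = η·P_in = 0.87 × 176164 = 153263 W
n = n_s = 120×50/2 = 3000 rpm (synchronous)
ω = 2π×3000/60 = 314.2 rad/s
τ = P_out/ω = 153263/314.2 = 488 N·m

488 N·m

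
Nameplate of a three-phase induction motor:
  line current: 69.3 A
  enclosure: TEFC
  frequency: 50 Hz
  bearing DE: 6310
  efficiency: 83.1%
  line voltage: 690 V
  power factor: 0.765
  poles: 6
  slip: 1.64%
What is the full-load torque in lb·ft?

P_in = √3·V·I·cosφ = 1.732 × 690 × 69.3 × 0.765 = 63357 W
P_out = η·P_in = 0.831 × 63357 = 52650 W
n_s = 120×50/6 = 1000 rpm; n = 1000×(1−0.0164) = 984 rpm
ω = 2π×984/60 = 103 rad/s
τ = P_out/ω = 52650/103 = 511.2 N·m
In lb·ft: 511.2/1.356 = 377 lb·ft

377 lb·ft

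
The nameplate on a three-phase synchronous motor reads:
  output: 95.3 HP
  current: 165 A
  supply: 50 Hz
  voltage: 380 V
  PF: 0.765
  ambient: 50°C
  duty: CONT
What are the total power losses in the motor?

P_in = √3·V·I·cosφ = 1.732×380×165×0.765 = 83076 W
P_out = 95.3×746 = 71094 W
Losses = P_in − P_out = 83076 − 71094 = 11982 W

12000 W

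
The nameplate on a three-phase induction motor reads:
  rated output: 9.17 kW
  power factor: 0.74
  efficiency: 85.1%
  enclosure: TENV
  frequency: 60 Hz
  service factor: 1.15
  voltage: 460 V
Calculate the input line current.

P_out = 9.17 kW = 9170 W
P_in = P_out / η = 9170 / 0.851 = 10776 W
I_L = P_in / (√3·V_L·cosφ) = 10776 / (1.732 × 460 × 0.74) = 18.3 A

18.3 A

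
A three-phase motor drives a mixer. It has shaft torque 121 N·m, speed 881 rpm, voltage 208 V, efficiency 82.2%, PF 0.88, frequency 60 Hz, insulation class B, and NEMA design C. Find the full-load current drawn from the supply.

ω = 2π×881/60 = 92.26 rad/s; P_out = τω = 121 × 92.26 = 11163 W
P_in = P_out / η = 11163 / 0.822 = 13580 W
I_L = P_in / (√3·V_L·cosφ) = 13580 / (1.732 × 208 × 0.88) = 42.8 A

42.8 A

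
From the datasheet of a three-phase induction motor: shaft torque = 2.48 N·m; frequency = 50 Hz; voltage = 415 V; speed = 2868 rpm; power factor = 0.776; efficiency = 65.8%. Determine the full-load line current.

ω = 2π×2868/60 = 300.3 rad/s; P_out = τω = 2.48 × 300.3 = 745 W
P_in = P_out / η = 745 / 0.658 = 1132 W
I_L = P_in / (√3·V_L·cosφ) = 1132 / (1.732 × 415 × 0.776) = 2.03 A

2.03 A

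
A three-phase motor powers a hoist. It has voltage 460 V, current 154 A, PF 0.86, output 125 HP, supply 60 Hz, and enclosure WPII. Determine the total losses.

12.3 kW

P_in = √3·V·I·cosφ = 1.732×460×154×0.86 = 105518 W
P_out = 125×746 = 93250 W
Losses = P_in − P_out = 105518 − 93250 = 12268 W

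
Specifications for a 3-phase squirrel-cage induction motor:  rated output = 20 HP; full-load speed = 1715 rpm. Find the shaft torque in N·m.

83.1 N·m

P_out = 20 × 746 = 14920 W
ω = 2π × 1715/60 = 179.6 rad/s
τ = P_out/ω = 14920/179.6 = 83.1 N·m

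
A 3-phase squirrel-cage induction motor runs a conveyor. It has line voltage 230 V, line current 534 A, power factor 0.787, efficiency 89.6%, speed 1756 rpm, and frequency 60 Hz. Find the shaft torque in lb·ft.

P_in = √3·V·I·cosφ = 1.732 × 230 × 534 × 0.787 = 167414 W
P_out = η·P_in = 0.896 × 167414 = 150003 W
n = 1756 rpm
ω = 2π×1756/60 = 183.9 rad/s
τ = P_out/ω = 150003/183.9 = 815.7 N·m
In lb·ft: 815.7/1.356 = 602 lb·ft

602 lb·ft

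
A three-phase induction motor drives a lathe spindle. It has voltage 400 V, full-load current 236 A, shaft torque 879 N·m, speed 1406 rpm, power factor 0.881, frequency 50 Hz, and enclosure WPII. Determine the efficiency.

89.8 %

ω = 2π × 1406/60 = 147.2 rad/s; P_out = τω = 879 × 147.2 = 129389 W
P_in = √3·V_L·I_L·cosφ = 1.732 × 400 × 236 × 0.881 = 144044 W
η = P_out / P_in = 129389 / 144044 = 0.898 = 89.8%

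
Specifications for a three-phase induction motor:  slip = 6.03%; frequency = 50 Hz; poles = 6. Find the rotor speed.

940 rpm

n_s = 120f/p = 120×50/6 = 1000 rpm
n = n_s(1 − s) = 1000 × (1 − 0.0603) = 940 rpm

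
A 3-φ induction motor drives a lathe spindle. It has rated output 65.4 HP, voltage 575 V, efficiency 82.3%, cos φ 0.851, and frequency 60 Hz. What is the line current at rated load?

69.9 A

P_out = 65.4 × 746 = 48788 W
P_in = P_out / η = 48788 / 0.823 = 59281 W
I_L = P_in / (√3·V_L·cosφ) = 59281 / (1.732 × 575 × 0.851) = 69.9 A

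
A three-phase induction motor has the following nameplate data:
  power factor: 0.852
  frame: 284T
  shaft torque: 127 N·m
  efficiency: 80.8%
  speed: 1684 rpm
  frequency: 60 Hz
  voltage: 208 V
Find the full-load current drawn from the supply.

ω = 2π×1684/60 = 176.3 rad/s; P_out = τω = 127 × 176.3 = 22390 W
P_in = P_out / η = 22390 / 0.808 = 27710 W
I_L = P_in / (√3·V_L·cosφ) = 27710 / (1.732 × 208 × 0.852) = 90.3 A

90.3 A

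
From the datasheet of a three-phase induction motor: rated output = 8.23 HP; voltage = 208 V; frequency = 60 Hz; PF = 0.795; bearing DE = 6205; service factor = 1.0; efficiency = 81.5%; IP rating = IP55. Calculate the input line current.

P_out = 8.23 × 746 = 6140 W
P_in = P_out / η = 6140 / 0.815 = 7534 W
I_L = P_in / (√3·V_L·cosφ) = 7534 / (1.732 × 208 × 0.795) = 26.3 A

26.3 A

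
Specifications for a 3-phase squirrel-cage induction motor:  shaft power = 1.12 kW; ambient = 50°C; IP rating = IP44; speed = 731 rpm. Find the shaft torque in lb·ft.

ω = 2π × 731/60 = 76.55 rad/s
τ = P/ω = 1120/76.55 = 14.63 N·m
In lb·ft: 14.63/1.356 = 10.8 lb·ft

10.8 lb·ft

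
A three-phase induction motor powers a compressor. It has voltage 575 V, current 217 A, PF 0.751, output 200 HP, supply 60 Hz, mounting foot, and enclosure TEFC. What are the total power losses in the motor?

13.1 kW

P_in = √3·V·I·cosφ = 1.732×575×217×0.751 = 162299 W
P_out = 200×746 = 149200 W
Losses = P_in − P_out = 162299 − 149200 = 13099 W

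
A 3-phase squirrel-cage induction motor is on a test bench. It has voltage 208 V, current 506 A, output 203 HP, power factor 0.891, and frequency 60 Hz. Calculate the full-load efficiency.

93.2 %

P_out = 203 × 746 = 151438 W
P_in = √3·V_L·I_L·cosφ = 1.732 × 208 × 506 × 0.891 = 162420 W
η = P_out / P_in = 151438 / 162420 = 0.932 = 93.2%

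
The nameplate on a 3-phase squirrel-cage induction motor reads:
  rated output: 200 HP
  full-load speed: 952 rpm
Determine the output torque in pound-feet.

P_out = 200 × 746 = 149200 W
ω = 2π × 952/60 = 99.69 rad/s
τ = P_out/ω = 149200/99.69 = 1497 N·m
In lb·ft: 1497/1.356 = 1100 lb·ft

1100 lb·ft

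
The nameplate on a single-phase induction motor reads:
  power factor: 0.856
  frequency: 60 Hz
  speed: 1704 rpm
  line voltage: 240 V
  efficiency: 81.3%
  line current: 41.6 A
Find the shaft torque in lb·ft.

28.7 lb·ft

P_in = V·I·cosφ = 240 × 41.6 × 0.856 = 8546 W
P_out = η·P_in = 0.813 × 8546 = 6948 W
n = 1704 rpm
ω = 2π×1704/60 = 178.4 rad/s
τ = P_out/ω = 6948/178.4 = 38.95 N·m
In lb·ft: 38.95/1.356 = 28.7 lb·ft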